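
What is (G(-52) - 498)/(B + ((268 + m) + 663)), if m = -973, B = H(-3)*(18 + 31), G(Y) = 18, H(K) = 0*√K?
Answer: 80/7 ≈ 11.429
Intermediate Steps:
H(K) = 0
B = 0 (B = 0*(18 + 31) = 0*49 = 0)
(G(-52) - 498)/(B + ((268 + m) + 663)) = (18 - 498)/(0 + ((268 - 973) + 663)) = -480/(0 + (-705 + 663)) = -480/(0 - 42) = -480/(-42) = -480*(-1/42) = 80/7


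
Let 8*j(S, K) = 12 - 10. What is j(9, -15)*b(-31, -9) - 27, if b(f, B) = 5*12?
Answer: -12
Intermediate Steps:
j(S, K) = ¼ (j(S, K) = (12 - 10)/8 = (⅛)*2 = ¼)
b(f, B) = 60
j(9, -15)*b(-31, -9) - 27 = (¼)*60 - 27 = 15 - 27 = -12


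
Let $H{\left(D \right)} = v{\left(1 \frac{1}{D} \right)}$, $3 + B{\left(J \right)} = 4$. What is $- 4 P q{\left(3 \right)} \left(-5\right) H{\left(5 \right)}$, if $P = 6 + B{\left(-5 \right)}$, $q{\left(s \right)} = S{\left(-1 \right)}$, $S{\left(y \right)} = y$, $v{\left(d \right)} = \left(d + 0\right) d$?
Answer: $- \frac{28}{5} \approx -5.6$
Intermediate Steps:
$v{\left(d \right)} = d^{2}$ ($v{\left(d \right)} = d d = d^{2}$)
$B{\left(J \right)} = 1$ ($B{\left(J \right)} = -3 + 4 = 1$)
$q{\left(s \right)} = -1$
$P = 7$ ($P = 6 + 1 = 7$)
$H{\left(D \right)} = \frac{1}{D^{2}}$ ($H{\left(D \right)} = \left(1 \frac{1}{D}\right)^{2} = \left(\frac{1}{D}\right)^{2} = \frac{1}{D^{2}}$)
$- 4 P q{\left(3 \right)} \left(-5\right) H{\left(5 \right)} = \frac{\left(-4\right) 7 \left(\left(-1\right) \left(-5\right)\right)}{25} = - 4 \cdot 7 \cdot 5 \cdot \frac{1}{25} = \left(-4\right) 35 \cdot \frac{1}{25} = \left(-140\right) \frac{1}{25} = - \frac{28}{5}$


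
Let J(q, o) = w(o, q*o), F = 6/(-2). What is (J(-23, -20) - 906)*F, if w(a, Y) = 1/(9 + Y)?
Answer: 1274739/469 ≈ 2718.0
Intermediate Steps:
F = -3 (F = 6*(-½) = -3)
J(q, o) = 1/(9 + o*q) (J(q, o) = 1/(9 + q*o) = 1/(9 + o*q))
(J(-23, -20) - 906)*F = (1/(9 - 20*(-23)) - 906)*(-3) = (1/(9 + 460) - 906)*(-3) = (1/469 - 906)*(-3) = -424913/469*(-3) = 1274739/469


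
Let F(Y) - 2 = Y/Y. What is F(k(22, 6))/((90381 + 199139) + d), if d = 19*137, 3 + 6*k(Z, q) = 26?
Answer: 3/292123 ≈ 1.0270e-5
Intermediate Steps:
k(Z, q) = 23/6 (k(Z, q) = -½ + (⅙)*26 = -½ + 13/3 = 23/6)
d = 2603
F(Y) = 3 (F(Y) = 2 + Y/Y = 2 + 1 = 3)
F(k(22, 6))/((90381 + 199139) + d) = 3/((90381 + 199139) + 2603) = 3/(289520 + 2603) = 3/292123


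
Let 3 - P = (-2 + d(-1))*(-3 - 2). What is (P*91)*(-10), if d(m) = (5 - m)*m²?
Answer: -20930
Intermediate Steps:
d(m) = m²*(5 - m)
P = 23 (P = 3 - (-2 + (-1)²*(5 - 1*(-1)))*(-3 - 2) = 3 - (-2 + 1*(5 + 1))*(-5) = 3 - (-2 + 1*6)*(-5) = 3 - (-2 + 6)*(-5) = 3 - 4*(-5) = 3 - 1*(-20) = 3 + 20 = 23)
(P*91)*(-10) = (23*91)*(-10) = 2093*(-10) = -20930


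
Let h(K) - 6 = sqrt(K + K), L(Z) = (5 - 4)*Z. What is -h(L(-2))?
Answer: -6 - 2*I ≈ -6.0 - 2.0*I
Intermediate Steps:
L(Z) = Z (L(Z) = 1*Z = Z)
h(K) = 6 + sqrt(2)*sqrt(K) (h(K) = 6 + sqrt(K + K) = 6 + sqrt(2*K) = 6 + sqrt(2)*sqrt(K))
-h(L(-2)) = -(6 + sqrt(2)*sqrt(-2)) = -(6 + sqrt(2)*(I*sqrt(2))) = -(6 + 2*I) = -6 - 2*I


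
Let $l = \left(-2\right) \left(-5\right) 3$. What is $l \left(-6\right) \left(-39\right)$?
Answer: $7020$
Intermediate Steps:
$l = 30$ ($l = 10 \cdot 3 = 30$)
$l \left(-6\right) \left(-39\right) = 30 \left(-6\right) \left(-39\right) = \left(-180\right) \left(-39\right) = 7020$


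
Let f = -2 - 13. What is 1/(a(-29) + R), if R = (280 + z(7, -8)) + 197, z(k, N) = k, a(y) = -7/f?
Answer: 15/7267 ≈ 0.0020641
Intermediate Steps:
f = -15
a(y) = 7/15 (a(y) = -7/(-15) = -7*(-1/15) = 7/15)
R = 484 (R = (280 + 7) + 197 = 287 + 197 = 484)
1/(a(-29) + R) = 1/(7/15 + 484) = 1/(7267/15) = 15/7267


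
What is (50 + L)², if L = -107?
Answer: 3249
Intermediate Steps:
(50 + L)² = (50 - 107)² = (-57)² = 3249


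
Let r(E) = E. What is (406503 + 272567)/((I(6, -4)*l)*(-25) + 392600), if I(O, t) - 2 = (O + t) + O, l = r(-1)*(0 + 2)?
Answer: 67907/39310 ≈ 1.7275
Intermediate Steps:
l = -2 (l = -(0 + 2) = -1*2 = -2)
I(O, t) = 2 + t + 2*O (I(O, t) = 2 + ((O + t) + O) = 2 + (t + 2*O) = 2 + t + 2*O)
(406503 + 272567)/((I(6, -4)*l)*(-25) + 392600) = (406503 + 272567)/(((2 - 4 + 2*6)*(-2))*(-25) + 392600) = 679070/(((2 - 4 + 12)*(-2))*(-25) + 392600) = 679070/((10*(-2))*(-25) + 392600) = 679070/(-20*(-25) + 392600) = 679070/(500 + 392600) = 679070/393100 = 679070*(1/393100) = 67907/39310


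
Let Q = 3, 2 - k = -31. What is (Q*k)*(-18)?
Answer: -1782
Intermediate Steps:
k = 33 (k = 2 - 1*(-31) = 2 + 31 = 33)
(Q*k)*(-18) = (3*33)*(-18) = 99*(-18) = -1782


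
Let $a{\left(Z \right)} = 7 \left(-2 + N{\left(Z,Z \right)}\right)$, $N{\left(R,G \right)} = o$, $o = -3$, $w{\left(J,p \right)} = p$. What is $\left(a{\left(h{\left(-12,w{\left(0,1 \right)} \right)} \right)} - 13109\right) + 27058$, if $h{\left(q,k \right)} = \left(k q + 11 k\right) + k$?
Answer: $13914$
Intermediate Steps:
$N{\left(R,G \right)} = -3$
$h{\left(q,k \right)} = 12 k + k q$ ($h{\left(q,k \right)} = \left(11 k + k q\right) + k = 12 k + k q$)
$a{\left(Z \right)} = -35$ ($a{\left(Z \right)} = 7 \left(-2 - 3\right) = 7 \left(-5\right) = -35$)
$\left(a{\left(h{\left(-12,w{\left(0,1 \right)} \right)} \right)} - 13109\right) + 27058 = \left(-35 - 13109\right) + 27058 = -13144 + 27058 = 13914$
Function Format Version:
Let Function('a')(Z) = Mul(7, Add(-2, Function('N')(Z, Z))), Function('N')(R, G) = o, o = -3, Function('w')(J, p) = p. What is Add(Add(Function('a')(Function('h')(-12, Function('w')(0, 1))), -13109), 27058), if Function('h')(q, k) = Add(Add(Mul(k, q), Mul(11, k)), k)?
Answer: 13914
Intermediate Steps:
Function('N')(R, G) = -3
Function('h')(q, k) = Add(Mul(12, k), Mul(k, q)) (Function('h')(q, k) = Add(Add(Mul(11, k), Mul(k, q)), k) = Add(Mul(12, k), Mul(k, q)))
Function('a')(Z) = -35 (Function('a')(Z) = Mul(7, Add(-2, -3)) = Mul(7, -5) = -35)
Add(Add(Function('a')(Function('h')(-12, Function('w')(0, 1))), -13109), 27058) = Add(Add(-35, -13109), 27058) = Add(-13144, 27058) = 13914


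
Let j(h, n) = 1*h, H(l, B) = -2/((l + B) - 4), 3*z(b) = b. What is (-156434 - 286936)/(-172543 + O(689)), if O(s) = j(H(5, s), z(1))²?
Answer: 26386057125/10268465287 ≈ 2.5696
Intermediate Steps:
z(b) = b/3
H(l, B) = -2/(-4 + B + l) (H(l, B) = -2/((B + l) - 4) = -2/(-4 + B + l))
j(h, n) = h
O(s) = 4/(1 + s)² (O(s) = (-2/(-4 + s + 5))² = (-2/(1 + s))² = 4/(1 + s)²)
(-156434 - 286936)/(-172543 + O(689)) = (-156434 - 286936)/(-172543 + 4/(1 + 689)²) = -443370/(-172543 + 4/690²) = -443370/(-172543 + 4*(1/476100)) = -443370/(-172543 + 1/119025) = -443370/(-20536930574/119025) = -443370*(-119025/20536930574) = 26386057125/10268465287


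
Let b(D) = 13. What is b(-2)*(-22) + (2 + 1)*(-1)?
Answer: -289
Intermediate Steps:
b(-2)*(-22) + (2 + 1)*(-1) = 13*(-22) + (2 + 1)*(-1) = -286 + 3*(-1) = -286 - 3 = -289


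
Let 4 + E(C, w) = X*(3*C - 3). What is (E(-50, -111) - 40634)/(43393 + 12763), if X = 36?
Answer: -23073/28078 ≈ -0.82175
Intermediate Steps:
E(C, w) = -112 + 108*C (E(C, w) = -4 + 36*(3*C - 3) = -4 + 36*(-3 + 3*C) = -4 + (-108 + 108*C) = -112 + 108*C)
(E(-50, -111) - 40634)/(43393 + 12763) = ((-112 + 108*(-50)) - 40634)/(43393 + 12763) = ((-112 - 5400) - 40634)/56156 = (-5512 - 40634)*(1/56156) = -46146*1/56156 = -23073/28078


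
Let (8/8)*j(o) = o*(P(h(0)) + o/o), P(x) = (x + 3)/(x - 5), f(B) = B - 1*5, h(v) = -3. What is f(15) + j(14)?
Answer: 24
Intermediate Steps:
f(B) = -5 + B (f(B) = B - 5 = -5 + B)
P(x) = (3 + x)/(-5 + x)
j(o) = o (j(o) = o*((3 - 3)/(-5 - 3) + o/o) = o*(0/(-8) + 1) = o*(-1/8*0 + 1) = o*(0 + 1) = o*1 = o)
f(15) + j(14) = (-5 + 15) + 14 = 10 + 14 = 24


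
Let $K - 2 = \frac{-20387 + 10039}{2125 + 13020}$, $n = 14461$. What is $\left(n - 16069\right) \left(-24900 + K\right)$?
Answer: $\frac{46643201328}{1165} \approx 4.0037 \cdot 10^{7}$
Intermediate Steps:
$K = \frac{1534}{1165}$ ($K = 2 + \frac{-20387 + 10039}{2125 + 13020} = 2 - \frac{10348}{15145} = 2 - \frac{796}{1165} = \frac{1534}{1165} \approx 1.3167$)
$\left(n - 16069\right) \left(-24900 + K\right) = \left(14461 - 16069\right) \left(-24900 + \frac{1534}{1165}\right) = \left(-1608\right) \left(- \frac{29006966}{1165}\right) = \frac{46643201328}{1165}$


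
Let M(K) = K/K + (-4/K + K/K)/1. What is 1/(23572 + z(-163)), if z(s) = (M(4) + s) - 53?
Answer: 1/23357 ≈ 4.2814e-5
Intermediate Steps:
M(K) = 2 - 4/K (M(K) = 1 + (-4/K + 1)*1 = 1 + (1 - 4/K)*1 = 1 + (1 - 4/K) = 2 - 4/K)
z(s) = -52 + s (z(s) = ((2 - 4/4) + s) - 53 = ((2 - 4*¼) + s) - 53 = ((2 - 1) + s) - 53 = (1 + s) - 53 = -52 + s)
1/(23572 + z(-163)) = 1/(23572 + (-52 - 163)) = 1/(23572 - 215) = 1/23357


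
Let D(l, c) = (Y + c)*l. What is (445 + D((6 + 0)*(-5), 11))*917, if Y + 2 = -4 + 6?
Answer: 105455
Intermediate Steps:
Y = 0 (Y = -2 + (-4 + 6) = -2 + 2 = 0)
D(l, c) = c*l (D(l, c) = (0 + c)*l = c*l)
(445 + D((6 + 0)*(-5), 11))*917 = (445 + 11*((6 + 0)*(-5)))*917 = (445 + 11*(6*(-5)))*917 = (445 + 11*(-30))*917 = (445 - 330)*917 = 115*917 = 105455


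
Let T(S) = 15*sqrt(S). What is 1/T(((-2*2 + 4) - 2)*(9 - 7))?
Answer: -I/30 ≈ -0.033333*I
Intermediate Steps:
1/T(((-2*2 + 4) - 2)*(9 - 7)) = 1/(15*sqrt(((-2*2 + 4) - 2)*(9 - 7))) = 1/(15*sqrt(((-4 + 4) - 2)*2)) = 1/(15*sqrt((0 - 2)*2)) = 1/(15*sqrt(-2*2)) = 1/(15*sqrt(-4)) = 1/(15*(2*I)) = 1/(30*I) = -I/30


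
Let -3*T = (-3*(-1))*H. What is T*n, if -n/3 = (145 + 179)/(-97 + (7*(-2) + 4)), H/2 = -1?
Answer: 1944/107 ≈ 18.168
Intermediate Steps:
H = -2 (H = 2*(-1) = -2)
n = 972/107 (n = -3*(145 + 179)/(-97 + (7*(-2) + 4)) = -972/(-97 + (-14 + 4)) = -972/(-97 - 10) = -972/(-107) = -972*(-1)/107 = -3*(-324/107) = 972/107 ≈ 9.0841)
T = 2 (T = -(-3*(-1))*(-2)/3 = -(-2) = -⅓*(-6) = 2)
T*n = 2*(972/107) = 1944/107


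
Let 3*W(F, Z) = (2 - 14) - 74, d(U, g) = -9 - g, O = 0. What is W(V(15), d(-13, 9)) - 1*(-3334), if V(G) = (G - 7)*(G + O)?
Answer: 9916/3 ≈ 3305.3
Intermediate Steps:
V(G) = G*(-7 + G) (V(G) = (G - 7)*(G + 0) = (-7 + G)*G = G*(-7 + G))
W(F, Z) = -86/3 (W(F, Z) = ((2 - 14) - 74)/3 = (-12 - 74)/3 = (⅓)*(-86) = -86/3)
W(V(15), d(-13, 9)) - 1*(-3334) = -86/3 - 1*(-3334) = -86/3 + 3334 = 9916/3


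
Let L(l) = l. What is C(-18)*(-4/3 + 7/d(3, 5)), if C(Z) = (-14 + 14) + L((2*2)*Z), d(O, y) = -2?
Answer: 348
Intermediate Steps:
C(Z) = 4*Z (C(Z) = (-14 + 14) + (2*2)*Z = 0 + 4*Z = 4*Z)
C(-18)*(-4/3 + 7/d(3, 5)) = (4*(-18))*(-4/3 + 7/(-2)) = -72*(-4*⅓ + 7*(-½)) = -72*(-4/3 - 7/2) = -72*(-29/6) = 348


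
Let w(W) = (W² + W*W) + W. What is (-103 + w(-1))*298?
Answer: -30396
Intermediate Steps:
w(W) = W + 2*W² (w(W) = (W² + W²) + W = 2*W² + W = W + 2*W²)
(-103 + w(-1))*298 = (-103 - (1 + 2*(-1)))*298 = (-103 - (1 - 2))*298 = (-103 - 1*(-1))*298 = (-103 + 1)*298 = -102*298 = -30396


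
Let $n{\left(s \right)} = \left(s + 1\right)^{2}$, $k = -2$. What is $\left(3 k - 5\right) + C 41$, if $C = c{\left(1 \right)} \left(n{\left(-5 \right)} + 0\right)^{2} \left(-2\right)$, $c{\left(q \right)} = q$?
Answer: $-21003$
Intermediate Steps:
$n{\left(s \right)} = \left(1 + s\right)^{2}$
$C = -512$ ($C = 1 \left(\left(1 - 5\right)^{2} + 0\right)^{2} \left(-2\right) = 1 \left(\left(-4\right)^{2} + 0\right)^{2} \left(-2\right) = 1 \left(16 + 0\right)^{2} \left(-2\right) = 1 \cdot 16^{2} \left(-2\right) = 1 \cdot 256 \left(-2\right) = 256 \left(-2\right) = -512$)
$\left(3 k - 5\right) + C 41 = \left(3 \left(-2\right) - 5\right) - 20992 = \left(-6 - 5\right) - 20992 = -11 - 20992 = -21003$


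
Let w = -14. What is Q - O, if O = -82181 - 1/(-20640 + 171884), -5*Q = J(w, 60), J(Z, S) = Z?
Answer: 62149033241/756220 ≈ 82184.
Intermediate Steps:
Q = 14/5 (Q = -⅕*(-14) = 14/5 ≈ 2.8000)
O = -12429383165/151244 (O = -82181 - 1/151244 = -12429383165/151244 ≈ -82181.)
Q - O = 14/5 - 1*(-12429383165/151244) = 14/5 + 12429383165/151244 = 62149033241/756220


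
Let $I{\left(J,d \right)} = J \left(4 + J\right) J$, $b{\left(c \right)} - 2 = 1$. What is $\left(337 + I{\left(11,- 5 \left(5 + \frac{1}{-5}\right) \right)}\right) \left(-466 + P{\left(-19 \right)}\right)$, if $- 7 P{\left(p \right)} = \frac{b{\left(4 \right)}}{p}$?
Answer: $- \frac{133370200}{133} \approx -1.0028 \cdot 10^{6}$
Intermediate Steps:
$b{\left(c \right)} = 3$ ($b{\left(c \right)} = 2 + 1 = 3$)
$I{\left(J,d \right)} = J^{2} \left(4 + J\right)$
$P{\left(p \right)} = - \frac{3}{7 p}$ ($P{\left(p \right)} = - \frac{3 \frac{1}{p}}{7} = - \frac{3}{7 p}$)
$\left(337 + I{\left(11,- 5 \left(5 + \frac{1}{-5}\right) \right)}\right) \left(-466 + P{\left(-19 \right)}\right) = \left(337 + 11^{2} \left(4 + 11\right)\right) \left(-466 - \frac{3}{7 \left(-19\right)}\right) = \left(337 + 121 \cdot 15\right) \left(-466 - - \frac{3}{133}\right) = \left(337 + 1815\right) \left(-466 + \frac{3}{133}\right) = 2152 \left(- \frac{61975}{133}\right) = - \frac{133370200}{133}$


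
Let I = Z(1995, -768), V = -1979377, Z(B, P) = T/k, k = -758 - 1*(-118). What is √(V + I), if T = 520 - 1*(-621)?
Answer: I*√12668024210/80 ≈ 1406.9*I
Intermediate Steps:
T = 1141 (T = 520 + 621 = 1141)
k = -640 (k = -758 + 118 = -640)
Z(B, P) = -1141/640 (Z(B, P) = 1141/(-640) = 1141*(-1/640) = -1141/640)
I = -1141/640 ≈ -1.7828
√(V + I) = √(-1979377 - 1141/640) = √(-1266802421/640) = I*√12668024210/80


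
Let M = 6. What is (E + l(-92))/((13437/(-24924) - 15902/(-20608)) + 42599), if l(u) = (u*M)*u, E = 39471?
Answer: 386316815808/182336711143 ≈ 2.1187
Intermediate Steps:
l(u) = 6*u² (l(u) = (u*6)*u = (6*u)*u = 6*u²)
(E + l(-92))/((13437/(-24924) - 15902/(-20608)) + 42599) = (39471 + 6*(-92)²)/((13437/(-24924) - 15902/(-20608)) + 42599) = (39471 + 6*8464)/((13437*(-1/24924) - 15902*(-1/20608)) + 42599) = (39471 + 50784)/((-4479/8308 + 7951/10304) + 42599) = 90255/(4976323/21401408 + 42599) = 90255/(911683555715/21401408) = 90255*(21401408/911683555715) = 386316815808/182336711143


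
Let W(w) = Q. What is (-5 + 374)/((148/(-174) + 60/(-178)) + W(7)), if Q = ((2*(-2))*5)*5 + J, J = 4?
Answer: -2857167/752524 ≈ -3.7968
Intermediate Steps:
Q = -96 (Q = ((2*(-2))*5)*5 + 4 = -4*5*5 + 4 = -20*5 + 4 = -100 + 4 = -96)
W(w) = -96
(-5 + 374)/((148/(-174) + 60/(-178)) + W(7)) = (-5 + 374)/((148/(-174) + 60/(-178)) - 96) = 369/((148*(-1/174) + 60*(-1/178)) - 96) = 369/((-74/87 - 30/89) - 96) = 369/(-9196/7743 - 96) = 369/(-752524/7743) = 369*(-7743/752524) = -2857167/752524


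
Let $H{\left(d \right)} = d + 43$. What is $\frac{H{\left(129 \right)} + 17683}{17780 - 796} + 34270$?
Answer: $\frac{582059535}{16984} \approx 34271.0$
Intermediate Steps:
$H{\left(d \right)} = 43 + d$
$\frac{H{\left(129 \right)} + 17683}{17780 - 796} + 34270 = \frac{\left(43 + 129\right) + 17683}{17780 - 796} + 34270 = \frac{172 + 17683}{16984} + 34270 = 17855 \cdot \frac{1}{16984} + 34270 = \frac{17855}{16984} + 34270 = \frac{582059535}{16984}$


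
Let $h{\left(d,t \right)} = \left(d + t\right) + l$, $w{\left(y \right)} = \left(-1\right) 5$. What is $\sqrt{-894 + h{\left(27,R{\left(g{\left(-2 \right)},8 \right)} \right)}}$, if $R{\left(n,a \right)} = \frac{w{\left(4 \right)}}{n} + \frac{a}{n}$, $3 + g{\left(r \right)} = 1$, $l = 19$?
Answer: $\frac{i \sqrt{3398}}{2} \approx 29.146 i$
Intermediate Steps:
$g{\left(r \right)} = -2$ ($g{\left(r \right)} = -3 + 1 = -2$)
$w{\left(y \right)} = -5$
$R{\left(n,a \right)} = - \frac{5}{n} + \frac{a}{n}$
$h{\left(d,t \right)} = 19 + d + t$ ($h{\left(d,t \right)} = \left(d + t\right) + 19 = 19 + d + t$)
$\sqrt{-894 + h{\left(27,R{\left(g{\left(-2 \right)},8 \right)} \right)}} = \sqrt{-894 + \left(19 + 27 + \frac{-5 + 8}{-2}\right)} = \sqrt{-894 + \left(19 + 27 - \frac{3}{2}\right)} = \sqrt{-894 + \frac{89}{2}} = \sqrt{- \frac{1699}{2}} = \frac{i \sqrt{3398}}{2}$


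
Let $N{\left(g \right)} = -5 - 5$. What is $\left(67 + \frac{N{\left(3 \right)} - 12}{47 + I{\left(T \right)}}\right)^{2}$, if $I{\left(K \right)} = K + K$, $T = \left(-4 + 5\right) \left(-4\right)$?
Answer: $\frac{6713281}{1521} \approx 4413.7$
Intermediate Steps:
$N{\left(g \right)} = -10$ ($N{\left(g \right)} = -5 - 5 = -10$)
$T = -4$ ($T = 1 \left(-4\right) = -4$)
$I{\left(K \right)} = 2 K$
$\left(67 + \frac{N{\left(3 \right)} - 12}{47 + I{\left(T \right)}}\right)^{2} = \left(67 + \frac{-10 - 12}{47 + 2 \left(-4\right)}\right)^{2} = \left(67 - \frac{22}{47 - 8}\right)^{2} = \left(67 - \frac{22}{39}\right)^{2} = \left(\frac{2591}{39}\right)^{2} = \frac{6713281}{1521}$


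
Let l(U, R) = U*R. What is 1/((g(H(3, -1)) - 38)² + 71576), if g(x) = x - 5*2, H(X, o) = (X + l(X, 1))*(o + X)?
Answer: 1/72872 ≈ 1.3723e-5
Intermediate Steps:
l(U, R) = R*U
H(X, o) = 2*X*(X + o) (H(X, o) = (X + 1*X)*(o + X) = (X + X)*(X + o) = (2*X)*(X + o) = 2*X*(X + o))
g(x) = -10 + x (g(x) = x - 10 = -10 + x)
1/((g(H(3, -1)) - 38)² + 71576) = 1/(((-10 + 2*3*(3 - 1)) - 38)² + 71576) = 1/(((-10 + 2*3*2) - 38)² + 71576) = 1/(((-10 + 12) - 38)² + 71576) = 1/((2 - 38)² + 71576) = 1/((-36)² + 71576) = 1/(1296 + 71576) = 1/72872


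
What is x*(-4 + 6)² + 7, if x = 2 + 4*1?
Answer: 31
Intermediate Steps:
x = 6 (x = 2 + 4 = 6)
x*(-4 + 6)² + 7 = 6*(-4 + 6)² + 7 = 6*2² + 7 = 6*4 + 7 = 24 + 7 = 31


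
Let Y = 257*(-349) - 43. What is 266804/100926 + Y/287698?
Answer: 16925570414/7259052087 ≈ 2.3316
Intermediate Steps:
Y = -89736 (Y = -89693 - 43 = -89736)
266804/100926 + Y/287698 = 266804/100926 - 89736/287698 = 266804*(1/100926) - 89736*1/287698 = 133402/50463 - 44868/143849 = 16925570414/7259052087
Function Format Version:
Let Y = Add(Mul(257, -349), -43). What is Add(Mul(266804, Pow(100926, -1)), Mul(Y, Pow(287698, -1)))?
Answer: Rational(16925570414, 7259052087) ≈ 2.3316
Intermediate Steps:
Y = -89736 (Y = Add(-89693, -43) = -89736)
Add(Mul(266804, Pow(100926, -1)), Mul(Y, Pow(287698, -1))) = Add(Mul(266804, Pow(100926, -1)), Mul(-89736, Pow(287698, -1))) = Add(Mul(266804, Rational(1, 100926)), Mul(-89736, Rational(1, 287698))) = Add(Rational(133402, 50463), Rational(-44868, 143849)) = Rational(16925570414, 7259052087)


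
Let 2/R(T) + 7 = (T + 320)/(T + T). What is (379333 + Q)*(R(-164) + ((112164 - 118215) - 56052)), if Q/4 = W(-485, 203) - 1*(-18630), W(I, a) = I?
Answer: -17204012926639/613 ≈ -2.8065e+10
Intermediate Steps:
Q = 72580 (Q = 4*(-485 - 1*(-18630)) = 4*(-485 + 18630) = 4*18145 = 72580)
R(T) = 2/(-7 + (320 + T)/(2*T)) (R(T) = 2/(-7 + (T + 320)/(T + T)) = 2/(-7 + (320 + T)/((2*T))) = 2/(-7 + (320 + T)*(1/(2*T))) = 2/(-7 + (320 + T)/(2*T)))
(379333 + Q)*(R(-164) + ((112164 - 118215) - 56052)) = (379333 + 72580)*(-4*(-164)/(-320 + 13*(-164)) + ((112164 - 118215) - 56052)) = 451913*(-4*(-164)/(-320 - 2132) + (-6051 - 56052)) = 451913*(-4*(-164)/(-2452) - 62103) = 451913*(-4*(-164)*(-1/2452) - 62103) = 451913*(-164/613 - 62103) = 451913*(-38069303/613) = -17204012926639/613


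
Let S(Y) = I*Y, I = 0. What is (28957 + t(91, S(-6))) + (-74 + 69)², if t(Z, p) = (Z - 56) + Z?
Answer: 29108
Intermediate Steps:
S(Y) = 0 (S(Y) = 0*Y = 0)
t(Z, p) = -56 + 2*Z (t(Z, p) = (-56 + Z) + Z = -56 + 2*Z)
(28957 + t(91, S(-6))) + (-74 + 69)² = (28957 + (-56 + 2*91)) + (-74 + 69)² = (28957 + (-56 + 182)) + (-5)² = (28957 + 126) + 25 = 29083 + 25 = 29108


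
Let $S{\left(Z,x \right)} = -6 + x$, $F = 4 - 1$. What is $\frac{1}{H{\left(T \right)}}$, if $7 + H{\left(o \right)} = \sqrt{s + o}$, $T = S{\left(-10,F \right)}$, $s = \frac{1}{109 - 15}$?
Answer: $- \frac{658}{4887} - \frac{i \sqrt{26414}}{4887} \approx -0.13464 - 0.033256 i$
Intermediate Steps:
$F = 3$
$s = \frac{1}{94} \approx 0.010638$
$T = -3$ ($T = -6 + 3 = -3$)
$H{\left(o \right)} = -7 + \sqrt{\frac{1}{94} + o}$
$\frac{1}{H{\left(T \right)}} = \frac{1}{-7 + \frac{\sqrt{94 + 8836 \left(-3\right)}}{94}} = \frac{1}{-7 + \frac{\sqrt{94 - 26508}}{94}} = \frac{1}{-7 + \frac{\sqrt{-26414}}{94}} = \frac{1}{-7 + \frac{i \sqrt{26414}}{94}}$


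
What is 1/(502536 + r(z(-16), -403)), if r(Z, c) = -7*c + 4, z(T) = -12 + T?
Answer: 1/505361 ≈ 1.9788e-6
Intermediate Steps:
r(Z, c) = 4 - 7*c
1/(502536 + r(z(-16), -403)) = 1/(502536 + (4 - 7*(-403))) = 1/(502536 + (4 + 2821)) = 1/(502536 + 2825) = 1/505361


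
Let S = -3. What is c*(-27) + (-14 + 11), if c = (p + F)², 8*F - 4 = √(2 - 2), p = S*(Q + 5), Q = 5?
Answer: -93999/4 ≈ -23500.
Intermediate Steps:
p = -30 (p = -3*(5 + 5) = -3*10 = -30)
F = ½ (F = ½ + √(2 - 2)/8 = ½ + √0/8 = ½ + (⅛)*0 = ½ + 0 = ½ ≈ 0.50000)
c = 3481/4 (c = (-30 + ½)² = (-59/2)² = 3481/4 ≈ 870.25)
c*(-27) + (-14 + 11) = (3481/4)*(-27) + (-14 + 11) = -93987/4 - 3 = -93999/4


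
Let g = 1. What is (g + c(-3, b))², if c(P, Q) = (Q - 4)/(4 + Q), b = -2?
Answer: 4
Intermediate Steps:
c(P, Q) = (-4 + Q)/(4 + Q)
(g + c(-3, b))² = (1 + (-4 - 2)/(4 - 2))² = (1 - 6/2)² = (1 + (½)*(-6))² = (1 - 3)² = (-2)² = 4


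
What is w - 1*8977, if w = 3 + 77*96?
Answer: -1582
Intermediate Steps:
w = 7395 (w = 3 + 7392 = 7395)
w - 1*8977 = 7395 - 1*8977 = 7395 - 8977 = -1582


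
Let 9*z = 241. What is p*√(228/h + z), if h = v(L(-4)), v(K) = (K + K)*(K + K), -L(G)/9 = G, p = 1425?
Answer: 475*√34761/12 ≈ 7380.0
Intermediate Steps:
L(G) = -9*G
z = 241/9 (z = (⅑)*241 = 241/9 ≈ 26.778)
v(K) = 4*K² (v(K) = (2*K)*(2*K) = 4*K²)
h = 5184 (h = 4*(-9*(-4))² = 4*36² = 4*1296 = 5184)
p*√(228/h + z) = 1425*√(228/5184 + 241/9) = 1425*√(228*(1/5184) + 241/9) = 1425*√(19/432 + 241/9) = 1425*√(11587/432) = 1425*(√34761/36) = 475*√34761/12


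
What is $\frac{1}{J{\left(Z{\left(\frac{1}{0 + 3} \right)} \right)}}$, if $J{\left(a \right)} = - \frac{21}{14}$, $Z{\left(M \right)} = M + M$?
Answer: $- \frac{2}{3} \approx -0.66667$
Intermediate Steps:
$Z{\left(M \right)} = 2 M$
$J{\left(a \right)} = - \frac{3}{2}$ ($J{\left(a \right)} = \left(-21\right) \frac{1}{14} = - \frac{3}{2}$)
$\frac{1}{J{\left(Z{\left(\frac{1}{0 + 3} \right)} \right)}} = \frac{1}{- \frac{3}{2}} = - \frac{2}{3}$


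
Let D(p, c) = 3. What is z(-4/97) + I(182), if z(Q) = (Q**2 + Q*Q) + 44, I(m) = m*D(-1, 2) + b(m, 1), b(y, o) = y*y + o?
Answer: 317224467/9409 ≈ 33715.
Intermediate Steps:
b(y, o) = o + y**2 (b(y, o) = y**2 + o = o + y**2)
I(m) = 1 + m**2 + 3*m (I(m) = m*3 + (1 + m**2) = 3*m + (1 + m**2) = 1 + m**2 + 3*m)
z(Q) = 44 + 2*Q**2 (z(Q) = (Q**2 + Q**2) + 44 = 2*Q**2 + 44 = 44 + 2*Q**2)
z(-4/97) + I(182) = (44 + 2*(-4/97)**2) + (1 + 182**2 + 3*182) = (44 + 2*(-4*1/97)**2) + (1 + 33124 + 546) = (44 + 2*(-4/97)**2) + 33671 = (44 + 2*(16/9409)) + 33671 = (44 + 32/9409) + 33671 = 414028/9409 + 33671 = 317224467/9409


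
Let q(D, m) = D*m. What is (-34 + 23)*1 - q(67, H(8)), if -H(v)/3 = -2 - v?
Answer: -2021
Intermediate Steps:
H(v) = 6 + 3*v (H(v) = -3*(-2 - v) = 6 + 3*v)
(-34 + 23)*1 - q(67, H(8)) = (-34 + 23)*1 - 67*(6 + 3*8) = -11*1 - 67*(6 + 24) = -11 - 67*30 = -11 - 1*2010 = -11 - 2010 = -2021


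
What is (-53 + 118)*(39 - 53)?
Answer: -910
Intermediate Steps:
(-53 + 118)*(39 - 53) = 65*(-14) = -910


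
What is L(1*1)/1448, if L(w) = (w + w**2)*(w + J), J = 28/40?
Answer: 17/7240 ≈ 0.0023481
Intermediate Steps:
J = 7/10 (J = 28*(1/40) = 7/10 ≈ 0.70000)
L(w) = (7/10 + w)*(w + w**2) (L(w) = (w + w**2)*(w + 7/10) = (w + w**2)*(7/10 + w) = (7/10 + w)*(w + w**2))
L(1*1)/1448 = ((1*1)*(7 + 10*(1*1)**2 + 17*(1*1))/10)/1448 = ((1/10)*1*(7 + 10*1**2 + 17*1))*(1/1448) = ((1/10)*1*(7 + 10*1 + 17))*(1/1448) = ((1/10)*1*(7 + 10 + 17))*(1/1448) = ((1/10)*1*34)*(1/1448) = (17/5)*(1/1448) = 17/7240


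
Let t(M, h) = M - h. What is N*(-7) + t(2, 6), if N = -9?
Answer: 59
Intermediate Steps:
N*(-7) + t(2, 6) = -9*(-7) + (2 - 1*6) = 63 + (2 - 6) = 63 - 4 = 59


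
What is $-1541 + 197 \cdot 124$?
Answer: $22887$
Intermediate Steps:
$-1541 + 197 \cdot 124 = -1541 + 24428 = 22887$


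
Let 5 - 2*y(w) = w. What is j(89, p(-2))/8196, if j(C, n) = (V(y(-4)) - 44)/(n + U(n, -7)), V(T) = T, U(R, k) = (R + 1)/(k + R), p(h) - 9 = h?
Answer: 0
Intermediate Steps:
p(h) = 9 + h
U(R, k) = (1 + R)/(R + k)
y(w) = 5/2 - w/2
j(C, n) = -79/(2*(n + (1 + n)/(-7 + n))) (j(C, n) = ((5/2 - ½*(-4)) - 44)/(n + (1 + n)/(n - 7)) = ((5/2 + 2) - 44)/(n + (1 + n)/(-7 + n)) = (9/2 - 44)/(n + (1 + n)/(-7 + n)) = -79/(2*(n + (1 + n)/(-7 + n))))
j(89, p(-2))/8196 = (79*(7 - (9 - 2))/(2*(1 + (9 - 2)² - 6*(9 - 2))))/8196 = (79*(7 - 1*7)/(2*(1 + 7² - 6*7)))*(1/8196) = (79*(7 - 7)/(2*(1 + 49 - 42)))*(1/8196) = ((79/2)*0/8)*(1/8196) = ((79/2)*(⅛)*0)*(1/8196) = 0*(1/8196) = 0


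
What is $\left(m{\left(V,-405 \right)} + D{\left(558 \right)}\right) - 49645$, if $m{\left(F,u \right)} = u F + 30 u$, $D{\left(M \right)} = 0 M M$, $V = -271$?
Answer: $47960$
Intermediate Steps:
$D{\left(M \right)} = 0$ ($D{\left(M \right)} = 0 M = 0$)
$m{\left(F,u \right)} = 30 u + F u$ ($m{\left(F,u \right)} = F u + 30 u = 30 u + F u$)
$\left(m{\left(V,-405 \right)} + D{\left(558 \right)}\right) - 49645 = \left(- 405 \left(30 - 271\right) + 0\right) - 49645 = \left(\left(-405\right) \left(-241\right) + 0\right) - 49645 = \left(97605 + 0\right) - 49645 = 97605 - 49645 = 47960$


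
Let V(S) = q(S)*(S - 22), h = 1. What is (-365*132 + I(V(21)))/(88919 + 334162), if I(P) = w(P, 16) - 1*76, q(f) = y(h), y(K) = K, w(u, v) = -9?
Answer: -48265/423081 ≈ -0.11408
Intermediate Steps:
q(f) = 1
V(S) = -22 + S (V(S) = 1*(S - 22) = 1*(-22 + S) = -22 + S)
I(P) = -85 (I(P) = -9 - 1*76 = -9 - 76 = -85)
(-365*132 + I(V(21)))/(88919 + 334162) = (-365*132 - 85)/(88919 + 334162) = (-48180 - 85)/423081 = -48265*1/423081 = -48265/423081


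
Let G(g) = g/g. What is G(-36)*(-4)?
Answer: -4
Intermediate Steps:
G(g) = 1
G(-36)*(-4) = 1*(-4) = -4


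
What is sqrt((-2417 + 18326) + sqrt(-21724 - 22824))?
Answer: sqrt(15909 + 2*I*sqrt(11137)) ≈ 126.13 + 0.8367*I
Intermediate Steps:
sqrt((-2417 + 18326) + sqrt(-21724 - 22824)) = sqrt(15909 + sqrt(-44548)) = sqrt(15909 + 2*I*sqrt(11137))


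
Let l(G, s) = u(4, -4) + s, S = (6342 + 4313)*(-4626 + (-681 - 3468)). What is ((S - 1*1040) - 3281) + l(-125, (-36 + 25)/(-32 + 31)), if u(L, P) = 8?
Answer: -93501927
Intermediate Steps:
S = -93497625 (S = 10655*(-4626 - 4149) = 10655*(-8775) = -93497625)
l(G, s) = 8 + s
((S - 1*1040) - 3281) + l(-125, (-36 + 25)/(-32 + 31)) = ((-93497625 - 1*1040) - 3281) + (8 + (-36 + 25)/(-32 + 31)) = ((-93497625 - 1040) - 3281) + (8 - 11/(-1)) = (-93498665 - 3281) + (8 - 11*(-1)) = -93501946 + (8 + 11) = -93501946 + 19 = -93501927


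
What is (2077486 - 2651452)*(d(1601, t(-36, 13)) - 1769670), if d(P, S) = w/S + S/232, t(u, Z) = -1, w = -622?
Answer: 117783315193671/116 ≈ 1.0154e+12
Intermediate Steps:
d(P, S) = -622/S + S/232
(2077486 - 2651452)*(d(1601, t(-36, 13)) - 1769670) = (2077486 - 2651452)*((-622/(-1) + (1/232)*(-1)) - 1769670) = -573966*((-622*(-1) - 1/232) - 1769670) = -573966*((622 - 1/232) - 1769670) = -573966*(144303/232 - 1769670) = -573966*(-410419137/232) = 117783315193671/116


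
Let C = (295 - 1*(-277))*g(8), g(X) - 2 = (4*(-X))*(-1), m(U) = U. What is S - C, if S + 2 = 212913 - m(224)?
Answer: 193239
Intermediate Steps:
g(X) = 2 + 4*X (g(X) = 2 + (4*(-X))*(-1) = 2 - 4*X*(-1) = 2 + 4*X)
S = 212687 (S = -2 + (212913 - 1*224) = -2 + (212913 - 224) = -2 + 212689 = 212687)
C = 19448 (C = (295 - 1*(-277))*(2 + 4*8) = (295 + 277)*(2 + 32) = 572*34 = 19448)
S - C = 212687 - 1*19448 = 212687 - 19448 = 193239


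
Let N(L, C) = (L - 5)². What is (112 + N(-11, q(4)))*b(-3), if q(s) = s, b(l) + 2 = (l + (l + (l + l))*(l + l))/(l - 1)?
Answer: -5428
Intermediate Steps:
b(l) = -2 + (l + 6*l²)/(-1 + l) (b(l) = -2 + (l + (l + (l + l))*(l + l))/(l - 1) = -2 + (l + (l + 2*l)*(2*l))/(-1 + l) = -2 + (l + (3*l)*(2*l))/(-1 + l) = -2 + (l + 6*l²)/(-1 + l))
N(L, C) = (-5 + L)²
(112 + N(-11, q(4)))*b(-3) = (112 + (-5 - 11)²)*((2 - 1*(-3) + 6*(-3)²)/(-1 - 3)) = (112 + (-16)²)*((2 + 3 + 6*9)/(-4)) = (112 + 256)*(-(2 + 3 + 54)/4) = 368*(-¼*59) = 368*(-59/4) = -5428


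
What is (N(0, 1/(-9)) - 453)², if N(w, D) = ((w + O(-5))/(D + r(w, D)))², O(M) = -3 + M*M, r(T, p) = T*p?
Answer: 1501640001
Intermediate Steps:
O(M) = -3 + M²
N(w, D) = (22 + w)²/(D + D*w)² (N(w, D) = ((w + (-3 + (-5)²))/(D + w*D))² = ((w + (-3 + 25))/(D + D*w))² = ((w + 22)/(D + D*w))² = ((22 + w)/(D + D*w))² = (22 + w)²/(D + D*w)²)
(N(0, 1/(-9)) - 453)² = ((22 + 0)²/((1/(-9))²*(1 + 0)²) - 453)² = (22²/((-⅑)²*1²) - 453)² = (81*1*484 - 453)² = (39204 - 453)² = 38751² = 1501640001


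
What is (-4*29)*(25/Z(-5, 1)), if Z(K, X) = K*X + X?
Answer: 725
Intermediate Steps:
Z(K, X) = X + K*X
(-4*29)*(25/Z(-5, 1)) = (-4*29)*(25/((1*(1 - 5)))) = -2900/(1*(-4)) = -2900/(-4) = -2900*(-1)/4 = -116*(-25/4) = 725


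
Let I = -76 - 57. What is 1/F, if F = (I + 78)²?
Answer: 1/3025 ≈ 0.00033058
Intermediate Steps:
I = -133
F = 3025 (F = (-133 + 78)² = (-55)² = 3025)
1/F = 1/3025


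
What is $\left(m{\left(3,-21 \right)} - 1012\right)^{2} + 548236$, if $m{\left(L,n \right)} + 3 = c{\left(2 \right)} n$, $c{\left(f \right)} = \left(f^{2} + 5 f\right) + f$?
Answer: $2373437$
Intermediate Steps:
$c{\left(f \right)} = f^{2} + 6 f$
$m{\left(L,n \right)} = -3 + 16 n$ ($m{\left(L,n \right)} = -3 + 2 \left(6 + 2\right) n = -3 + 2 \cdot 8 n = -3 + 16 n$)
$\left(m{\left(3,-21 \right)} - 1012\right)^{2} + 548236 = \left(\left(-3 + 16 \left(-21\right)\right) - 1012\right)^{2} + 548236 = \left(\left(-3 - 336\right) - 1012\right)^{2} + 548236 = \left(-339 - 1012\right)^{2} + 548236 = \left(-1351\right)^{2} + 548236 = 1825201 + 548236 = 2373437$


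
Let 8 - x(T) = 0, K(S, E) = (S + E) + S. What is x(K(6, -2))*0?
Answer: 0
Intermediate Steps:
K(S, E) = E + 2*S (K(S, E) = (E + S) + S = E + 2*S)
x(T) = 8 (x(T) = 8 - 1*0 = 8 + 0 = 8)
x(K(6, -2))*0 = 8*0 = 0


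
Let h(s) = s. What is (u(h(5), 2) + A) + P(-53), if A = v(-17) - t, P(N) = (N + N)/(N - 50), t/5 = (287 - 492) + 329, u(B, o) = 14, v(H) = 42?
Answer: -57986/103 ≈ -562.97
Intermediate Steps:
t = 620 (t = 5*((287 - 492) + 329) = 5*(-205 + 329) = 5*124 = 620)
P(N) = 2*N/(-50 + N) (P(N) = (2*N)/(-50 + N) = 2*N/(-50 + N))
A = -578 (A = 42 - 1*620 = 42 - 620 = -578)
(u(h(5), 2) + A) + P(-53) = (14 - 578) + 2*(-53)/(-50 - 53) = -564 + 2*(-53)/(-103) = -564 + 2*(-53)*(-1/103) = -564 + 106/103 = -57986/103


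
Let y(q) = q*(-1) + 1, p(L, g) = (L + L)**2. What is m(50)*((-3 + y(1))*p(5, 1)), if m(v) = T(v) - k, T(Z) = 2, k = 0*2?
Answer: -600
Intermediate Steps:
k = 0
p(L, g) = 4*L**2 (p(L, g) = (2*L)**2 = 4*L**2)
y(q) = 1 - q (y(q) = -q + 1 = 1 - q)
m(v) = 2 (m(v) = 2 - 1*0 = 2 + 0 = 2)
m(50)*((-3 + y(1))*p(5, 1)) = 2*((-3 + (1 - 1*1))*(4*5**2)) = 2*((-3 + (1 - 1))*(4*25)) = 2*((-3 + 0)*100) = 2*(-3*100) = 2*(-300) = -600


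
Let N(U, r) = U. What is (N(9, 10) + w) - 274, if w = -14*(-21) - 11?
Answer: 18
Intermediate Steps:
w = 283 (w = 294 - 11 = 283)
(N(9, 10) + w) - 274 = (9 + 283) - 274 = 292 - 274 = 18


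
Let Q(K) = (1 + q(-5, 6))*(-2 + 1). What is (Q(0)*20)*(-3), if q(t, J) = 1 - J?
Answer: -240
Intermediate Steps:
Q(K) = 4 (Q(K) = (1 + (1 - 1*6))*(-2 + 1) = (1 + (1 - 6))*(-1) = (1 - 5)*(-1) = -4*(-1) = 4)
(Q(0)*20)*(-3) = (4*20)*(-3) = 80*(-3) = -240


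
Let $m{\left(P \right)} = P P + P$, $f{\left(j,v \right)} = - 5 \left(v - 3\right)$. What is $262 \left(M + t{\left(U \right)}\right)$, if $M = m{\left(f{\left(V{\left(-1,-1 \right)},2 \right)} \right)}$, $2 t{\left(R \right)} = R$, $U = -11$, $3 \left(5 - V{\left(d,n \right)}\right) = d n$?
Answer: $6419$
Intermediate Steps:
$V{\left(d,n \right)} = 5 - \frac{d n}{3}$
$f{\left(j,v \right)} = 15 - 5 v$ ($f{\left(j,v \right)} = - 5 \left(-3 + v\right) = 15 - 5 v$)
$m{\left(P \right)} = P + P^{2}$ ($m{\left(P \right)} = P^{2} + P = P + P^{2}$)
$t{\left(R \right)} = \frac{R}{2}$
$M = 30$ ($M = \left(15 - 10\right) \left(1 + \left(15 - 10\right)\right) = 5 \left(1 + 5\right) = 5 \cdot 6 = 30$)
$262 \left(M + t{\left(U \right)}\right) = 262 \left(30 + \frac{1}{2} \left(-11\right)\right) = 262 \left(30 - \frac{11}{2}\right) = 262 \cdot \frac{49}{2} = 6419$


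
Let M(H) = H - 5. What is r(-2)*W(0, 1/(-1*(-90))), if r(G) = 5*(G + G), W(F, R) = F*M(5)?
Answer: 0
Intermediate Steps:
M(H) = -5 + H
W(F, R) = 0 (W(F, R) = F*(-5 + 5) = F*0 = 0)
r(G) = 10*G (r(G) = 5*(2*G) = 10*G)
r(-2)*W(0, 1/(-1*(-90))) = (10*(-2))*0 = -20*0 = 0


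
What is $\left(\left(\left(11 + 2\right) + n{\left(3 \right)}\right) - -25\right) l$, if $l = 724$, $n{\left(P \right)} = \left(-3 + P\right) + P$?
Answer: $29684$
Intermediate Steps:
$n{\left(P \right)} = -3 + 2 P$
$\left(\left(\left(11 + 2\right) + n{\left(3 \right)}\right) - -25\right) l = \left(\left(\left(11 + 2\right) + \left(-3 + 2 \cdot 3\right)\right) - -25\right) 724 = \left(\left(13 + \left(-3 + 6\right)\right) + 25\right) 724 = \left(\left(13 + 3\right) + 25\right) 724 = \left(16 + 25\right) 724 = 41 \cdot 724 = 29684$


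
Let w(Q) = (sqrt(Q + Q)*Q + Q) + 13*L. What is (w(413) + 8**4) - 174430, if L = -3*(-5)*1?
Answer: -169726 + 413*sqrt(826) ≈ -1.5786e+5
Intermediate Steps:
L = 15 (L = 15*1 = 15)
w(Q) = 195 + Q + sqrt(2)*Q**(3/2) (w(Q) = (sqrt(Q + Q)*Q + Q) + 13*15 = (sqrt(2*Q)*Q + Q) + 195 = ((sqrt(2)*sqrt(Q))*Q + Q) + 195 = (sqrt(2)*Q**(3/2) + Q) + 195 = (Q + sqrt(2)*Q**(3/2)) + 195 = 195 + Q + sqrt(2)*Q**(3/2))
(w(413) + 8**4) - 174430 = ((195 + 413 + sqrt(2)*413**(3/2)) + 8**4) - 174430 = ((195 + 413 + sqrt(2)*(413*sqrt(413))) + 4096) - 174430 = ((195 + 413 + 413*sqrt(826)) + 4096) - 174430 = ((608 + 413*sqrt(826)) + 4096) - 174430 = (4704 + 413*sqrt(826)) - 174430 = -169726 + 413*sqrt(826)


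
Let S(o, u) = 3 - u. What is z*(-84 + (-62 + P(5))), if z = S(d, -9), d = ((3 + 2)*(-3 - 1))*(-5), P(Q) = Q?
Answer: -1692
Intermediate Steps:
d = 100 (d = (5*(-4))*(-5) = -20*(-5) = 100)
z = 12 (z = 3 - 1*(-9) = 3 + 9 = 12)
z*(-84 + (-62 + P(5))) = 12*(-84 + (-62 + 5)) = 12*(-84 - 57) = 12*(-141) = -1692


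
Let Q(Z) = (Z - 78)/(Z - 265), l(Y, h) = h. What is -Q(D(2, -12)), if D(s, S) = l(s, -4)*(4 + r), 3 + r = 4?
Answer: -98/285 ≈ -0.34386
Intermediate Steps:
r = 1 (r = -3 + 4 = 1)
D(s, S) = -20 (D(s, S) = -4*(4 + 1) = -4*5 = -20)
Q(Z) = (-78 + Z)/(-265 + Z)
-Q(D(2, -12)) = -(-78 - 20)/(-265 - 20) = -(-98)/(-285) = -(-1)*(-98)/285 = -1*98/285 = -98/285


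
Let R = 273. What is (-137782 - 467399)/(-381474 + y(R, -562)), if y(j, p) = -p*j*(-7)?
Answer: 201727/485152 ≈ 0.41580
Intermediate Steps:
y(j, p) = 7*j*p (y(j, p) = -j*p*(-7) = -(-7)*j*p = 7*j*p)
(-137782 - 467399)/(-381474 + y(R, -562)) = (-137782 - 467399)/(-381474 + 7*273*(-562)) = -605181/(-381474 - 1073982) = -605181/(-1455456) = -605181*(-1/1455456) = 201727/485152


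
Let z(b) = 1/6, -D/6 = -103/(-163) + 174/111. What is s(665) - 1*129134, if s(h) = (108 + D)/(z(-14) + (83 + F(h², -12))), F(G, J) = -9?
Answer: -346565752982/2683795 ≈ -1.2913e+5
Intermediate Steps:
D = -79590/6031 (D = -6*(-103/(-163) + 174/111) = -6*(-103*(-1/163) + 174*(1/111)) = -6*(103/163 + 58/37) = -6*13265/6031 = -79590/6031 ≈ -13.197)
z(b) = ⅙
s(h) = 3430548/2683795 (s(h) = (108 - 79590/6031)/(⅙ + (83 - 9)) = 571758/(6031*(⅙ + 74)) = 571758/(6031*(445/6)) = (571758/6031)*(6/445) = 3430548/2683795)
s(665) - 1*129134 = 3430548/2683795 - 1*129134 = 3430548/2683795 - 129134 = -346565752982/2683795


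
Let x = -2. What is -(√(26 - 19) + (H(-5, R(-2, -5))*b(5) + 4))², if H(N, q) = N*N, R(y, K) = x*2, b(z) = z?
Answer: -(129 + √7)² ≈ -17331.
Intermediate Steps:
R(y, K) = -4 (R(y, K) = -2*2 = -4)
H(N, q) = N²
-(√(26 - 19) + (H(-5, R(-2, -5))*b(5) + 4))² = -(√(26 - 19) + ((-5)²*5 + 4))² = -(√7 + (25*5 + 4))² = -(√7 + (125 + 4))² = -(√7 + 129)² = -(129 + √7)²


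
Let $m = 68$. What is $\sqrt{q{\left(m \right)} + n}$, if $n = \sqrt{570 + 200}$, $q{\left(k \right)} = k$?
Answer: $\sqrt{68 + \sqrt{770}} \approx 9.7851$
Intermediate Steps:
$n = \sqrt{770} \approx 27.749$
$\sqrt{q{\left(m \right)} + n} = \sqrt{68 + \sqrt{770}}$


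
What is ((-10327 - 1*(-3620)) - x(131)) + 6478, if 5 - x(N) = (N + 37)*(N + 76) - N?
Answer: 34411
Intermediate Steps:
x(N) = 5 + N - (37 + N)*(76 + N) (x(N) = 5 - ((N + 37)*(N + 76) - N) = 5 - ((37 + N)*(76 + N) - N) = 5 - (-N + (37 + N)*(76 + N)) = 5 + (N - (37 + N)*(76 + N)) = 5 + N - (37 + N)*(76 + N))
((-10327 - 1*(-3620)) - x(131)) + 6478 = ((-10327 - 1*(-3620)) - (-2807 - 1*131² - 112*131)) + 6478 = ((-10327 + 3620) - (-2807 - 1*17161 - 14672)) + 6478 = (-6707 - (-2807 - 17161 - 14672)) + 6478 = (-6707 - 1*(-34640)) + 6478 = (-6707 + 34640) + 6478 = 27933 + 6478 = 34411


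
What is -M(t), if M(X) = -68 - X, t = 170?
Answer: 238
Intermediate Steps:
-M(t) = -(-68 - 1*170) = -(-68 - 170) = -1*(-238) = 238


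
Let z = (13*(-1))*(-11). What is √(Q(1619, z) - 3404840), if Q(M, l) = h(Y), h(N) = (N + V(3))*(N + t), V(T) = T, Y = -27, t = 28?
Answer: 8*I*√53201 ≈ 1845.2*I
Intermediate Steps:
h(N) = (3 + N)*(28 + N) (h(N) = (N + 3)*(N + 28) = (3 + N)*(28 + N))
z = 143 (z = -13*(-11) = 143)
Q(M, l) = -24 (Q(M, l) = 84 + (-27)² + 31*(-27) = 84 + 729 - 837 = -24)
√(Q(1619, z) - 3404840) = √(-24 - 3404840) = √(-3404864) = 8*I*√53201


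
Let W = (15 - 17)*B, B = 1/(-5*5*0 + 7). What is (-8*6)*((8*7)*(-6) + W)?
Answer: 112992/7 ≈ 16142.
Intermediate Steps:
B = ⅐ (B = 1/(-25*0 + 7) = 1/(0 + 7) = 1/7 = ⅐ ≈ 0.14286)
W = -2/7 (W = (15 - 17)*(⅐) = -2*⅐ = -2/7 ≈ -0.28571)
(-8*6)*((8*7)*(-6) + W) = (-8*6)*((8*7)*(-6) - 2/7) = -48*(56*(-6) - 2/7) = -48*(-336 - 2/7) = -48*(-2354/7) = 112992/7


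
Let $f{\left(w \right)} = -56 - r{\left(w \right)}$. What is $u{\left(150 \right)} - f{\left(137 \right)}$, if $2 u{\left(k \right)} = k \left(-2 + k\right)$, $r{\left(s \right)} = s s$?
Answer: $29925$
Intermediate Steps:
$r{\left(s \right)} = s^{2}$
$f{\left(w \right)} = -56 - w^{2}$
$u{\left(k \right)} = \frac{k \left(-2 + k\right)}{2}$
$u{\left(150 \right)} - f{\left(137 \right)} = \frac{1}{2} \cdot 150 \left(-2 + 150\right) - \left(-56 - 137^{2}\right) = \frac{1}{2} \cdot 150 \cdot 148 - \left(-56 - 18769\right) = 11100 - \left(-56 - 18769\right) = 11100 - -18825 = 11100 + 18825 = 29925$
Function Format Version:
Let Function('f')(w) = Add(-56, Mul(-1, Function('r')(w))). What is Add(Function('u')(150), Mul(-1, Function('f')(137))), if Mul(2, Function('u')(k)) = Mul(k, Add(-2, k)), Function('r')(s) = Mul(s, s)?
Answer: 29925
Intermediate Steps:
Function('r')(s) = Pow(s, 2)
Function('f')(w) = Add(-56, Mul(-1, Pow(w, 2)))
Function('u')(k) = Mul(Rational(1, 2), k, Add(-2, k)) (Function('u')(k) = Mul(Rational(1, 2), Mul(k, Add(-2, k))) = Mul(Rational(1, 2), k, Add(-2, k)))
Add(Function('u')(150), Mul(-1, Function('f')(137))) = Add(Mul(Rational(1, 2), 150, Add(-2, 150)), Mul(-1, Add(-56, Mul(-1, Pow(137, 2))))) = Add(Mul(Rational(1, 2), 150, 148), Mul(-1, Add(-56, Mul(-1, 18769)))) = Add(11100, Mul(-1, Add(-56, -18769))) = Add(11100, Mul(-1, -18825)) = Add(11100, 18825) = 29925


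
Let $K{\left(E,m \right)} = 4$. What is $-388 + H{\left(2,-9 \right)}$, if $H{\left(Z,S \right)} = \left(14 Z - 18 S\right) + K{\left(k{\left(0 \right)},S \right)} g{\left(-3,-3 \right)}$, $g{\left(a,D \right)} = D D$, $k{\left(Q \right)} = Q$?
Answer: $-162$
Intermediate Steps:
$g{\left(a,D \right)} = D^{2}$
$H{\left(Z,S \right)} = 36 - 18 S + 14 Z$ ($H{\left(Z,S \right)} = \left(14 Z - 18 S\right) + 4 \left(-3\right)^{2} = \left(- 18 S + 14 Z\right) + 4 \cdot 9 = \left(- 18 S + 14 Z\right) + 36 = 36 - 18 S + 14 Z$)
$-388 + H{\left(2,-9 \right)} = -388 + \left(36 - -162 + 14 \cdot 2\right) = -388 + \left(36 + 162 + 28\right) = -388 + 226 = -162$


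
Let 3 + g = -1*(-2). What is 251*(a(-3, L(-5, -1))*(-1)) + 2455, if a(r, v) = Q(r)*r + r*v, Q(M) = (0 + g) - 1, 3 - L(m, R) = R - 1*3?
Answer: 6220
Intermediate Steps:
g = -1 (g = -3 - 1*(-2) = -3 + 2 = -1)
L(m, R) = 6 - R (L(m, R) = 3 - (R - 1*3) = 3 - (R - 3) = 3 - (-3 + R) = 3 + (3 - R) = 6 - R)
Q(M) = -2 (Q(M) = (0 - 1) - 1 = -1 - 1 = -2)
a(r, v) = -2*r + r*v
251*(a(-3, L(-5, -1))*(-1)) + 2455 = 251*(-3*(-2 + (6 - 1*(-1)))*(-1)) + 2455 = 251*(-3*(-2 + (6 + 1))*(-1)) + 2455 = 251*(-3*(-2 + 7)*(-1)) + 2455 = 251*(-3*5*(-1)) + 2455 = 251*(-15*(-1)) + 2455 = 251*15 + 2455 = 3765 + 2455 = 6220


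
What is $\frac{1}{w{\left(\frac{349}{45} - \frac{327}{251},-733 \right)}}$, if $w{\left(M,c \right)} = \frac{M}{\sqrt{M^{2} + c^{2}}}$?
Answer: $\frac{\sqrt{68551044262681}}{72884} \approx 113.6$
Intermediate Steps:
$w{\left(M,c \right)} = \frac{M}{\sqrt{M^{2} + c^{2}}}$
$\frac{1}{w{\left(\frac{349}{45} - \frac{327}{251},-733 \right)}} = \frac{1}{\left(\frac{349}{45} - \frac{327}{251}\right) \frac{1}{\sqrt{\left(\frac{349}{45} - \frac{327}{251}\right)^{2} + \left(-733\right)^{2}}}} = \frac{1}{\left(349 \cdot \frac{1}{45} - \frac{327}{251}\right) \frac{1}{\sqrt{\left(349 \cdot \frac{1}{45} - \frac{327}{251}\right)^{2} + 537289}}} = \frac{1}{\left(\frac{349}{45} - \frac{327}{251}\right) \frac{1}{\sqrt{\left(\frac{349}{45} - \frac{327}{251}\right)^{2} + 537289}}} = \frac{1}{\frac{72884}{11295} \frac{1}{\sqrt{\left(\frac{72884}{11295}\right)^{2} + 537289}}} = \frac{1}{\frac{72884}{11295} \frac{1}{\sqrt{\frac{5312077456}{127577025} + 537289}}} = \frac{1}{\frac{72884}{11295} \frac{1}{\sqrt{\frac{68551044262681}{127577025}}}} = \frac{1}{\frac{72884}{11295} \frac{11295 \sqrt{68551044262681}}{68551044262681}} = \frac{1}{\frac{72884}{68551044262681} \sqrt{68551044262681}} = \frac{\sqrt{68551044262681}}{72884}$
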